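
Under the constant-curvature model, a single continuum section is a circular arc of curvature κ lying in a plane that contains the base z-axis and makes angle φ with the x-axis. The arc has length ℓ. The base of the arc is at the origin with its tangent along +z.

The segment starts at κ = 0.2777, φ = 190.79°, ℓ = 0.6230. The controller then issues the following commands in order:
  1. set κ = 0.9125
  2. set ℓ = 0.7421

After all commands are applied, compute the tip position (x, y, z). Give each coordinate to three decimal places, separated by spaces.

initial: κ=0.2777, φ=190.79°, ℓ=0.6230
cmd 1: set κ=0.9125 → (κ,φ,ℓ)=(0.9125,190.79°,0.6230) → tip=(-0.1693,-0.0323,0.5900)
cmd 2: set ℓ=0.7421 → (κ,φ,ℓ)=(0.9125,190.79°,0.7421) → tip=(-0.2375,-0.0453,0.6867)

-0.238 -0.045 0.687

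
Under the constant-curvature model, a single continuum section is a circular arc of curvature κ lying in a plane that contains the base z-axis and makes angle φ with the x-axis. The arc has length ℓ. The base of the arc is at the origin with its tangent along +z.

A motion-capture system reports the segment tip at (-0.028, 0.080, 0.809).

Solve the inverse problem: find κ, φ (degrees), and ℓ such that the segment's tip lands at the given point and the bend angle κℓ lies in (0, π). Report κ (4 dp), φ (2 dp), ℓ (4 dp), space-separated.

ρ = √(x²+y²) = √(-0.028² + 0.080²) = 0.08476
φ = atan2(y, x) mod 360° = atan2(0.080, -0.028) = 109.2900°
|p|² = ρ² + z² = 0.08476² + 0.809² = 0.66167
κ = 2ρ / |p|² = 2×0.08476 / 0.66167 = 0.25620
θ = 2·atan2(ρ, z) = 2·atan2(0.08476, 0.809) = 0.20878 rad
ℓ = θ/κ = 0.20878/0.25620 = 0.81491

0.2562 109.29 0.8149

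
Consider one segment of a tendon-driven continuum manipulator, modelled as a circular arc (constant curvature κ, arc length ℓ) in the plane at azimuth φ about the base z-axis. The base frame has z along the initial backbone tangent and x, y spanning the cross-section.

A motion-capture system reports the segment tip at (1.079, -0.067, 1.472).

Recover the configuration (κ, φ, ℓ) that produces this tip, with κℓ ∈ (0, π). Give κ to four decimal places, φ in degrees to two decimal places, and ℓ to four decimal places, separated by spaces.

ρ = √(x²+y²) = √(1.079² + -0.067²) = 1.08108
φ = atan2(y, x) mod 360° = atan2(-0.067, 1.079) = 356.4468°
|p|² = ρ² + z² = 1.08108² + 1.472² = 3.33551
κ = 2ρ / |p|² = 2×1.08108 / 3.33551 = 0.64822
θ = 2·atan2(ρ, z) = 2·atan2(1.08108, 1.472) = 1.26692 rad
ℓ = θ/κ = 1.26692/0.64822 = 1.95445

0.6482 356.45 1.9545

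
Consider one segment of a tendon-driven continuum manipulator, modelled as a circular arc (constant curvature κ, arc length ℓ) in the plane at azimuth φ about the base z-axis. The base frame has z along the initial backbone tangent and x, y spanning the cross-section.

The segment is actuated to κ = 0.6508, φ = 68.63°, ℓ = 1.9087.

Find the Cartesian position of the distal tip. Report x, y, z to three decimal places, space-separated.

0.379 0.969 1.454

θ = κ·ℓ = 0.6508 × 1.9087 = 1.24218 rad
ρ = (1 − cos θ)/κ = (1 − 0.32273)/0.6508 = 1.04067
z = sin θ / κ = 0.94649/0.6508 = 1.45435
x = ρ cos φ = 1.04067 × cos(68.63°) = 0.37921
y = ρ sin φ = 1.04067 × sin(68.63°) = 0.96912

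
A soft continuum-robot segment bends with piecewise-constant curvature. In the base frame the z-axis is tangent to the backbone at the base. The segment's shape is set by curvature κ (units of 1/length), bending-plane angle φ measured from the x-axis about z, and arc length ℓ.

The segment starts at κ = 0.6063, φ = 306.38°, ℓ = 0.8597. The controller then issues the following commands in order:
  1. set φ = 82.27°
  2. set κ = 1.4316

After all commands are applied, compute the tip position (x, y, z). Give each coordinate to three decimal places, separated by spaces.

0.063 0.461 0.659

initial: κ=0.6063, φ=306.38°, ℓ=0.8597
cmd 1: set φ=82.27° → (κ,φ,ℓ)=(0.6063,82.27°,0.8597) → tip=(0.0295,0.2170,0.8213)
cmd 2: set κ=1.4316 → (κ,φ,ℓ)=(1.4316,82.27°,0.8597) → tip=(0.0626,0.4613,0.6585)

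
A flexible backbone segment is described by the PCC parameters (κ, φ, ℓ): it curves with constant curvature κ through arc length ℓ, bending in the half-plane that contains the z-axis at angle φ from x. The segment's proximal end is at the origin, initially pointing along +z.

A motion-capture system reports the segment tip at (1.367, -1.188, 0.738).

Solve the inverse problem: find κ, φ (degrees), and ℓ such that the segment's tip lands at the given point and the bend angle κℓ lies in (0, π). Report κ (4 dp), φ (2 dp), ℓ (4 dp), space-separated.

0.9471 319.01 2.5001

ρ = √(x²+y²) = √(1.367² + -1.188²) = 1.81109
φ = atan2(y, x) mod 360° = atan2(-1.188, 1.367) = 319.0075°
|p|² = ρ² + z² = 1.81109² + 0.738² = 3.82468
κ = 2ρ / |p|² = 2×1.81109 / 3.82468 = 0.94705
θ = 2·atan2(ρ, z) = 2·atan2(1.81109, 0.738) = 2.36770 rad
ℓ = θ/κ = 2.36770/0.94705 = 2.50007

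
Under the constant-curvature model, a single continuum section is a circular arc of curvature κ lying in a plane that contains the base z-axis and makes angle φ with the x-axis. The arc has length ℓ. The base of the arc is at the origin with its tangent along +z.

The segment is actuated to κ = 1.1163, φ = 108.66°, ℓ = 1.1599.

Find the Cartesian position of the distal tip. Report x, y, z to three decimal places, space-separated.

θ = κ·ℓ = 1.1163 × 1.1599 = 1.29480 rad
ρ = (1 − cos θ)/κ = (1 − 0.27251)/1.1163 = 0.65170
z = sin θ / κ = 0.96215/1.1163 = 0.86191
x = ρ cos φ = 0.65170 × cos(108.66°) = -0.20851
y = ρ sin φ = 0.65170 × sin(108.66°) = 0.61744

-0.209 0.617 0.862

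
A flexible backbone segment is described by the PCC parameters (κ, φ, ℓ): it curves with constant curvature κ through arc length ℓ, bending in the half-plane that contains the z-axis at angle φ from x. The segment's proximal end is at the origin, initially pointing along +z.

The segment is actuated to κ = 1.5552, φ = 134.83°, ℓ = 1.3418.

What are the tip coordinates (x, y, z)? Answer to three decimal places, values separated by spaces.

θ = κ·ℓ = 1.5552 × 1.3418 = 2.08677 rad
ρ = (1 − cos θ)/κ = (1 − -0.49338)/1.5552 = 0.96025
z = sin θ / κ = 0.86981/1.5552 = 0.55929
x = ρ cos φ = 0.96025 × cos(134.83°) = -0.67698
y = ρ sin φ = 0.96025 × sin(134.83°) = 0.68101

-0.677 0.681 0.559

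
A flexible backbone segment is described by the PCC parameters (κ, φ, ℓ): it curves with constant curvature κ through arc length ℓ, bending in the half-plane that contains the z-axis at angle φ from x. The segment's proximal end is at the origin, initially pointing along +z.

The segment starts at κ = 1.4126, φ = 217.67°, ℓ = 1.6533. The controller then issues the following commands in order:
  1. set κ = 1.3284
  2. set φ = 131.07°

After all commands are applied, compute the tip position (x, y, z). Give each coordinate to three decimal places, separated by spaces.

-0.784 0.900 0.610

initial: κ=1.4126, φ=217.67°, ℓ=1.6533
cmd 1: set κ=1.3284 → (κ,φ,ℓ)=(1.3284,217.67°,1.6533) → tip=(-0.9447,-0.7294,0.6103)
cmd 2: set φ=131.07° → (κ,φ,ℓ)=(1.3284,131.07°,1.6533) → tip=(-0.7841,0.8998,0.6103)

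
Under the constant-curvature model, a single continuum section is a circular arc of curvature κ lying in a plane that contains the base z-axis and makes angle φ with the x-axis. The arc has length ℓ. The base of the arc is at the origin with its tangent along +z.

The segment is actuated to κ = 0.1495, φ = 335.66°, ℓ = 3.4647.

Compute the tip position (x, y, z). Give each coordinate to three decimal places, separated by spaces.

θ = κ·ℓ = 0.1495 × 3.4647 = 0.51797 rad
ρ = (1 − cos θ)/κ = (1 − 0.86882)/0.1495 = 0.87743
z = sin θ / κ = 0.49512/0.1495 = 3.31184
x = ρ cos φ = 0.87743 × cos(335.66°) = 0.79944
y = ρ sin φ = 0.87743 × sin(335.66°) = -0.36163

0.799 -0.362 3.312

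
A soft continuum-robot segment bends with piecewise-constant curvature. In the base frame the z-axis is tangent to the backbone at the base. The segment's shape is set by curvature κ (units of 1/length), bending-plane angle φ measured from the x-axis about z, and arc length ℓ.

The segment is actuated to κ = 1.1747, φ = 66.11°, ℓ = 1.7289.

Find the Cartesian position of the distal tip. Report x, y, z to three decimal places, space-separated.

0.498 1.124 0.763

θ = κ·ℓ = 1.1747 × 1.7289 = 2.03094 rad
ρ = (1 − cos θ)/κ = (1 − -0.44408)/1.1747 = 1.22931
z = sin θ / κ = 0.89599/1.1747 = 0.76274
x = ρ cos φ = 1.22931 × cos(66.11°) = 0.49785
y = ρ sin φ = 1.22931 × sin(66.11°) = 1.12399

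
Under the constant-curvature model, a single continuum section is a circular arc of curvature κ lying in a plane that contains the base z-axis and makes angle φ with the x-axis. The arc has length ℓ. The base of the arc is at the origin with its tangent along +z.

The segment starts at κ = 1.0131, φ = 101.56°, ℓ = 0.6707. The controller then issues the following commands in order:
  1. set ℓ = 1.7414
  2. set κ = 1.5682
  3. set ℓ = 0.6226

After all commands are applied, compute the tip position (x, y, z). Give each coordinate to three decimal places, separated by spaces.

initial: κ=1.0131, φ=101.56°, ℓ=0.6707
cmd 1: set ℓ=1.7414 → (κ,φ,ℓ)=(1.0131,101.56°,1.7414) → tip=(-0.2358,1.1529,0.9687)
cmd 2: set κ=1.5682 → (κ,φ,ℓ)=(1.5682,101.56°,1.7414) → tip=(-0.2449,1.1975,0.2546)
cmd 3: set ℓ=0.6226 → (κ,φ,ℓ)=(1.5682,101.56°,0.6226) → tip=(-0.0562,0.2749,0.5283)

-0.056 0.275 0.528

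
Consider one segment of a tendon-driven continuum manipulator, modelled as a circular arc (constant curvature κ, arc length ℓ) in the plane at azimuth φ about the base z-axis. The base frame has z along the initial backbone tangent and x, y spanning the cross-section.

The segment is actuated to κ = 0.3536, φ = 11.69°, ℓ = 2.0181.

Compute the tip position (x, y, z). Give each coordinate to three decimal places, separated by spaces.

θ = κ·ℓ = 0.3536 × 2.0181 = 0.71360 rad
ρ = (1 − cos θ)/κ = (1 − 0.75601)/0.3536 = 0.69002
z = sin θ / κ = 0.65456/0.3536 = 1.85113
x = ρ cos φ = 0.69002 × cos(11.69°) = 0.67570
y = ρ sin φ = 0.69002 × sin(11.69°) = 0.13981

0.676 0.140 1.851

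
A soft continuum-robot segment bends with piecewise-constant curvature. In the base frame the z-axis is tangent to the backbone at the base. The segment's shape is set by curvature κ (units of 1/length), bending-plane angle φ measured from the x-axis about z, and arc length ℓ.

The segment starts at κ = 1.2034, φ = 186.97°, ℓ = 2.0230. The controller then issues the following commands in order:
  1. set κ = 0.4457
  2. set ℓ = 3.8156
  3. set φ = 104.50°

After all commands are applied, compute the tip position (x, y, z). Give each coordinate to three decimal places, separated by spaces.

initial: κ=1.2034, φ=186.97°, ℓ=2.0230
cmd 1: set κ=0.4457 → (κ,φ,ℓ)=(0.4457,186.97°,2.0230) → tip=(-0.8456,-0.1034,1.7598)
cmd 2: set ℓ=3.8156 → (κ,φ,ℓ)=(0.4457,186.97°,3.8156) → tip=(-2.5154,-0.3075,2.2248)
cmd 3: set φ=104.50° → (κ,φ,ℓ)=(0.4457,104.50°,3.8156) → tip=(-0.6345,2.4534,2.2248)

-0.634 2.453 2.225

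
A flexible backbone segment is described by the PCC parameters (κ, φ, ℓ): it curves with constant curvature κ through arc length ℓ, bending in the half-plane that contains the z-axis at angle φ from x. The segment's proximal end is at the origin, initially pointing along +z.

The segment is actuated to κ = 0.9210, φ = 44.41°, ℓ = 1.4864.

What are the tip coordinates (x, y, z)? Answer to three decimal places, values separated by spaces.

θ = κ·ℓ = 0.9210 × 1.4864 = 1.36897 rad
ρ = (1 − cos θ)/κ = (1 − 0.20045)/0.9210 = 0.86813
z = sin θ / κ = 0.97970/0.9210 = 1.06374
x = ρ cos φ = 0.86813 × cos(44.41°) = 0.62015
y = ρ sin φ = 0.86813 × sin(44.41°) = 0.60751

0.620 0.608 1.064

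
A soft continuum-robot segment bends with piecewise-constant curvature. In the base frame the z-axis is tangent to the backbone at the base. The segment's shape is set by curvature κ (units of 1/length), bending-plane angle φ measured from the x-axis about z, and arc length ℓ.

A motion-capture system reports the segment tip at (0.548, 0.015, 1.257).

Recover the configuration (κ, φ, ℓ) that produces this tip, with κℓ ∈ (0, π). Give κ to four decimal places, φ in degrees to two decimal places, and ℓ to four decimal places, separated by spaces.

ρ = √(x²+y²) = √(0.548² + 0.015²) = 0.54821
φ = atan2(y, x) mod 360° = atan2(0.015, 0.548) = 1.5679°
|p|² = ρ² + z² = 0.54821² + 1.257² = 1.88058
κ = 2ρ / |p|² = 2×0.54821 / 1.88058 = 0.58302
θ = 2·atan2(ρ, z) = 2·atan2(0.54821, 1.257) = 0.82251 rad
ℓ = θ/κ = 0.82251/0.58302 = 1.41077

0.5830 1.57 1.4108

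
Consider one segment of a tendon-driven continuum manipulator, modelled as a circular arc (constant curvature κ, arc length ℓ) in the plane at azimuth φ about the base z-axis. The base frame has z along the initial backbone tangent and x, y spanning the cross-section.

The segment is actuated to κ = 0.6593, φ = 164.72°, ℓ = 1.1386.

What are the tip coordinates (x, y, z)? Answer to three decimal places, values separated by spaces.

-0.393 0.107 1.035

θ = κ·ℓ = 0.6593 × 1.1386 = 0.75068 rad
ρ = (1 − cos θ)/κ = (1 − 0.73123)/0.6593 = 0.40767
z = sin θ / κ = 0.68214/0.6593 = 1.03464
x = ρ cos φ = 0.40767 × cos(164.72°) = -0.39325
y = ρ sin φ = 0.40767 × sin(164.72°) = 0.10743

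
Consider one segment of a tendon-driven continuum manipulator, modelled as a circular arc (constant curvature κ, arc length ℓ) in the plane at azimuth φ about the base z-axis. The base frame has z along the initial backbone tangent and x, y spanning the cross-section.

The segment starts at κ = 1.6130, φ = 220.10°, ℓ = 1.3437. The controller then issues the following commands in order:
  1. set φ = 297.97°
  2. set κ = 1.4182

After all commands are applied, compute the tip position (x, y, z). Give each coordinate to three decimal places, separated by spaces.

0.439 -0.827 0.666

initial: κ=1.6130, φ=220.10°, ℓ=1.3437
cmd 1: set φ=297.97° → (κ,φ,ℓ)=(1.6130,297.97°,1.3437) → tip=(0.4541,-0.8552,0.5129)
cmd 2: set κ=1.4182 → (κ,φ,ℓ)=(1.4182,297.97°,1.3437) → tip=(0.4394,-0.8274,0.6660)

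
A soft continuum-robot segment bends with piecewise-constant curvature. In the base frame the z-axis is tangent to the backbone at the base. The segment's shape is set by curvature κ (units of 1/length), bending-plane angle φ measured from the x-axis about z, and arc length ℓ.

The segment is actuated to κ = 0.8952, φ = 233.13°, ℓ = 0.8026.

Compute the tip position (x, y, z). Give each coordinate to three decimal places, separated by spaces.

-0.166 -0.221 0.735

θ = κ·ℓ = 0.8952 × 0.8026 = 0.71849 rad
ρ = (1 − cos θ)/κ = (1 − 0.75280)/0.8952 = 0.27614
z = sin θ / κ = 0.65825/0.8952 = 0.73531
x = ρ cos φ = 0.27614 × cos(233.13°) = -0.16568
y = ρ sin φ = 0.27614 × sin(233.13°) = -0.22091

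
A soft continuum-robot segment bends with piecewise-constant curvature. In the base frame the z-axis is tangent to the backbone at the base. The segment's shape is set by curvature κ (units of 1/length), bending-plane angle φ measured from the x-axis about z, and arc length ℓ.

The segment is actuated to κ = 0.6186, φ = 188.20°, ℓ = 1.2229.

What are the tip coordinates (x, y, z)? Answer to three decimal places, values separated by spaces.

θ = κ·ℓ = 0.6186 × 1.2229 = 0.75649 rad
ρ = (1 − cos θ)/κ = (1 − 0.72725)/0.6186 = 0.44091
z = sin θ / κ = 0.68637/0.6186 = 1.10955
x = ρ cos φ = 0.44091 × cos(188.20°) = -0.43640
y = ρ sin φ = 0.44091 × sin(188.20°) = -0.06289

-0.436 -0.063 1.110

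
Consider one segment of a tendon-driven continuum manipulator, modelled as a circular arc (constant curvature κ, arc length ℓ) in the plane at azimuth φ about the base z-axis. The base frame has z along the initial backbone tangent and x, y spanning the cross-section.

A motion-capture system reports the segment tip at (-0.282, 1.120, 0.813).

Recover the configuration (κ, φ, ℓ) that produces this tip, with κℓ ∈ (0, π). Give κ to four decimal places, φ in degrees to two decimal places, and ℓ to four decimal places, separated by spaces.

1.1579 104.13 1.6537

ρ = √(x²+y²) = √(-0.282² + 1.120²) = 1.15496
φ = atan2(y, x) mod 360° = atan2(1.120, -0.282) = 104.1325°
|p|² = ρ² + z² = 1.15496² + 0.813² = 1.99489
κ = 2ρ / |p|² = 2×1.15496 / 1.99489 = 1.15791
θ = 2·atan2(ρ, z) = 2·atan2(1.15496, 0.813) = 1.91488 rad
ℓ = θ/κ = 1.91488/1.15791 = 1.65374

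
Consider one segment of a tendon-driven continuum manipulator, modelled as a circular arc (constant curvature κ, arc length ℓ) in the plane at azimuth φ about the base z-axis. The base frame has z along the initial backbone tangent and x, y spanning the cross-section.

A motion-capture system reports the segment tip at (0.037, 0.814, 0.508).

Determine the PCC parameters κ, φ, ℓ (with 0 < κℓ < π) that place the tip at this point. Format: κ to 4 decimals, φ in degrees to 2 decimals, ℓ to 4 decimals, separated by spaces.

1.7675 87.40 1.1466

ρ = √(x²+y²) = √(0.037² + 0.814²) = 0.81484
φ = atan2(y, x) mod 360° = atan2(0.814, 0.037) = 87.3974°
|p|² = ρ² + z² = 0.81484² + 0.508² = 0.92203
κ = 2ρ / |p|² = 2×0.81484 / 0.92203 = 1.76749
θ = 2·atan2(ρ, z) = 2·atan2(0.81484, 0.508) = 2.02665 rad
ℓ = θ/κ = 2.02665/1.76749 = 1.14662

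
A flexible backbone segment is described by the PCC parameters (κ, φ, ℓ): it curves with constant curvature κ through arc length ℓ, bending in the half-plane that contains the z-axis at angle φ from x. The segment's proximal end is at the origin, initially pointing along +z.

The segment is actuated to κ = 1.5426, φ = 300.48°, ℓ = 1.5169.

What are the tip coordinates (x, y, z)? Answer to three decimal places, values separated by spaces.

0.558 -0.947 0.466

θ = κ·ℓ = 1.5426 × 1.5169 = 2.33997 rad
ρ = (1 − cos θ)/κ = (1 − -0.69554)/1.5426 = 1.09915
z = sin θ / κ = 0.71849/1.5426 = 0.46576
x = ρ cos φ = 1.09915 × cos(300.48°) = 0.55753
y = ρ sin φ = 1.09915 × sin(300.48°) = -0.94725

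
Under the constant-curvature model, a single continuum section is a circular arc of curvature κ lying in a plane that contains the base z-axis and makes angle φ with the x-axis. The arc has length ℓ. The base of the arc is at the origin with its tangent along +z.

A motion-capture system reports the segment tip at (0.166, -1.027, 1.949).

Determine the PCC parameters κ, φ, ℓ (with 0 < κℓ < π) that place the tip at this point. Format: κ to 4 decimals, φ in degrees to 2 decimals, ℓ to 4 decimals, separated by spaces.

0.4263 279.18 2.3003

ρ = √(x²+y²) = √(0.166² + -1.027²) = 1.04033
φ = atan2(y, x) mod 360° = atan2(-1.027, 0.166) = 279.1816°
|p|² = ρ² + z² = 1.04033² + 1.949² = 4.88089
κ = 2ρ / |p|² = 2×1.04033 / 4.88089 = 0.42629
θ = 2·atan2(ρ, z) = 2·atan2(1.04033, 1.949) = 0.98060 rad
ℓ = θ/κ = 0.98060/0.42629 = 2.30034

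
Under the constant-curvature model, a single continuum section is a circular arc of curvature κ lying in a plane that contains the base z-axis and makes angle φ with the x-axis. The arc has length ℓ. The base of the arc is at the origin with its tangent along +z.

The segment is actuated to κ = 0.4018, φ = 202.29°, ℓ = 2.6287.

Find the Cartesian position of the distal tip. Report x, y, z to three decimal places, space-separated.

-1.169 -0.479 2.166

θ = κ·ℓ = 0.4018 × 2.6287 = 1.05621 rad
ρ = (1 − cos θ)/κ = (1 − 0.49217)/0.4018 = 1.26388
z = sin θ / κ = 0.87050/0.4018 = 2.16649
x = ρ cos φ = 1.26388 × cos(202.29°) = -1.16944
y = ρ sin φ = 1.26388 × sin(202.29°) = -0.47938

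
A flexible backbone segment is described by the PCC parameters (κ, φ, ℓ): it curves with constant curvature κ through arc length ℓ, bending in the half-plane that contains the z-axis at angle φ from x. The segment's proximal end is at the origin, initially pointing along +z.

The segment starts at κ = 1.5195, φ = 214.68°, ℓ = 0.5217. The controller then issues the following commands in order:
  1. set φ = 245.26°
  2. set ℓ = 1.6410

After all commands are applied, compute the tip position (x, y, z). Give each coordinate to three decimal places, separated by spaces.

-0.495 -1.074 0.397

initial: κ=1.5195, φ=214.68°, ℓ=0.5217
cmd 1: set φ=245.26° → (κ,φ,ℓ)=(1.5195,245.26°,0.5217) → tip=(-0.0821,-0.1782,0.4688)
cmd 2: set ℓ=1.6410 → (κ,φ,ℓ)=(1.5195,245.26°,1.6410) → tip=(-0.4950,-1.0742,0.3973)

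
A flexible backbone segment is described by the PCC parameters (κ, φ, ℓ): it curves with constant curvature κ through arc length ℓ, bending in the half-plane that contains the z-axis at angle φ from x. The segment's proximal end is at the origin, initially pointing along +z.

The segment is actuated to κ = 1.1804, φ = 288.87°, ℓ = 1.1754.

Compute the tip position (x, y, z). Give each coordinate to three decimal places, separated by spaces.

θ = κ·ℓ = 1.1804 × 1.1754 = 1.38744 rad
ρ = (1 − cos θ)/κ = (1 − 0.18233)/1.1804 = 0.69271
z = sin θ / κ = 0.98324/1.1804 = 0.83297
x = ρ cos φ = 0.69271 × cos(288.87°) = 0.22404
y = ρ sin φ = 0.69271 × sin(288.87°) = -0.65548

0.224 -0.655 0.833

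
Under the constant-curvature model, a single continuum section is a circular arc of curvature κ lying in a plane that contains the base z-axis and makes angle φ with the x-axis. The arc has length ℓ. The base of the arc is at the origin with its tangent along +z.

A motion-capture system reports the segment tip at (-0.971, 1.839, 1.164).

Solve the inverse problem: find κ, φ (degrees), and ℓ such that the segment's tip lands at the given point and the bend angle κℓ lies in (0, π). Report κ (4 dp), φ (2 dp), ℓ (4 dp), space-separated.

ρ = √(x²+y²) = √(-0.971² + 1.839²) = 2.07961
φ = atan2(y, x) mod 360° = atan2(1.839, -0.971) = 117.8342°
|p|² = ρ² + z² = 2.07961² + 1.164² = 5.67966
κ = 2ρ / |p|² = 2×2.07961 / 5.67966 = 0.73230
θ = 2·atan2(ρ, z) = 2·atan2(2.07961, 1.164) = 2.12104 rad
ℓ = θ/κ = 2.12104/0.73230 = 2.89641

0.7323 117.83 2.8964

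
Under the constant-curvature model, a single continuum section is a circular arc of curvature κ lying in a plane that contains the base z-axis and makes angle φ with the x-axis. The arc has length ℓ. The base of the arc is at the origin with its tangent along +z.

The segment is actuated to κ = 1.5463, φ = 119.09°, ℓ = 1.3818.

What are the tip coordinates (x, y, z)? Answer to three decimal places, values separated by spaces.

θ = κ·ℓ = 1.5463 × 1.3818 = 2.13668 rad
ρ = (1 − cos θ)/κ = (1 − -0.53616)/1.5463 = 0.99344
z = sin θ / κ = 0.84412/1.5463 = 0.54589
x = ρ cos φ = 0.99344 × cos(119.09°) = -0.48299
y = ρ sin φ = 0.99344 × sin(119.09°) = 0.86813

-0.483 0.868 0.546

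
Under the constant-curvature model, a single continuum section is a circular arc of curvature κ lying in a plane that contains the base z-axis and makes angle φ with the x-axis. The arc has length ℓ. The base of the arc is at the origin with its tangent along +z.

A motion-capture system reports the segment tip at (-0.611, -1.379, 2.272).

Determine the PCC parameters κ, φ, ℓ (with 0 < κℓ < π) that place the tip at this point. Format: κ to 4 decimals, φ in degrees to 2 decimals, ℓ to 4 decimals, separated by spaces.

ρ = √(x²+y²) = √(-0.611² + -1.379²) = 1.50830
φ = atan2(y, x) mod 360° = atan2(-1.379, -0.611) = 246.1031°
|p|² = ρ² + z² = 1.50830² + 2.272² = 7.43695
κ = 2ρ / |p|² = 2×1.50830 / 7.43695 = 0.40562
θ = 2·atan2(ρ, z) = 2·atan2(1.50830, 2.272) = 1.17212 rad
ℓ = θ/κ = 1.17212/0.40562 = 2.88968

0.4056 246.10 2.8897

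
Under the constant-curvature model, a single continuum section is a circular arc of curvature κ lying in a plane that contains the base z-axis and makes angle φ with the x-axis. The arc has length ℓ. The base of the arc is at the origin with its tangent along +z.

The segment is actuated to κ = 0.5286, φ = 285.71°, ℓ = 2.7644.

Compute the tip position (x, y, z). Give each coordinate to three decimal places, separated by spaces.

θ = κ·ℓ = 0.5286 × 2.7644 = 1.46126 rad
ρ = (1 − cos θ)/κ = (1 − 0.10932)/0.5286 = 1.68499
z = sin θ / κ = 0.99401/0.5286 = 1.88045
x = ρ cos φ = 1.68499 × cos(285.71°) = 0.45624
y = ρ sin φ = 1.68499 × sin(285.71°) = -1.62204

0.456 -1.622 1.880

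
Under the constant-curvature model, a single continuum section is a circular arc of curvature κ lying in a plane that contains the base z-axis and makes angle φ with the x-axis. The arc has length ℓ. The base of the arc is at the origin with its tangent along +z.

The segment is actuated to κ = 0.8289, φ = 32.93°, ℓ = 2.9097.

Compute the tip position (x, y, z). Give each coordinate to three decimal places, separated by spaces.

θ = κ·ℓ = 0.8289 × 2.9097 = 2.41185 rad
ρ = (1 − cos θ)/κ = (1 − -0.74535)/0.8289 = 2.10562
z = sin θ / κ = 0.66668/0.8289 = 0.80429
x = ρ cos φ = 2.10562 × cos(32.93°) = 1.76732
y = ρ sin φ = 2.10562 × sin(32.93°) = 1.14464

1.767 1.145 0.804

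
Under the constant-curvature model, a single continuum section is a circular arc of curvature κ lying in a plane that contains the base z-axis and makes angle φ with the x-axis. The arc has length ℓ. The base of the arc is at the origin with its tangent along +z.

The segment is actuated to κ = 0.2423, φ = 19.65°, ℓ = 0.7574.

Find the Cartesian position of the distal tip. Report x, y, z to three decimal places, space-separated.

0.065 0.023 0.753

θ = κ·ℓ = 0.2423 × 0.7574 = 0.18352 rad
ρ = (1 − cos θ)/κ = (1 − 0.98321)/0.2423 = 0.06930
z = sin θ / κ = 0.18249/0.2423 = 0.75316
x = ρ cos φ = 0.06930 × cos(19.65°) = 0.06527
y = ρ sin φ = 0.06930 × sin(19.65°) = 0.02330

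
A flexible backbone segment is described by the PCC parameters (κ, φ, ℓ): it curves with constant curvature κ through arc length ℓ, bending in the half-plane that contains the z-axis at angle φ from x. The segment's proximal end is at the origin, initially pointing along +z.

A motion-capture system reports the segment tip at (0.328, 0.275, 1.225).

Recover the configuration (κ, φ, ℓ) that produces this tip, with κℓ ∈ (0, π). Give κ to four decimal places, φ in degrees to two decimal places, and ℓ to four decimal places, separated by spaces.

0.5084 39.98 1.3224

ρ = √(x²+y²) = √(0.328² + 0.275²) = 0.42803
φ = atan2(y, x) mod 360° = atan2(0.275, 0.328) = 39.9770°
|p|² = ρ² + z² = 0.42803² + 1.225² = 1.68383
κ = 2ρ / |p|² = 2×0.42803 / 1.68383 = 0.50840
θ = 2·atan2(ρ, z) = 2·atan2(0.42803, 1.225) = 0.67230 rad
ℓ = θ/κ = 0.67230/0.50840 = 1.32239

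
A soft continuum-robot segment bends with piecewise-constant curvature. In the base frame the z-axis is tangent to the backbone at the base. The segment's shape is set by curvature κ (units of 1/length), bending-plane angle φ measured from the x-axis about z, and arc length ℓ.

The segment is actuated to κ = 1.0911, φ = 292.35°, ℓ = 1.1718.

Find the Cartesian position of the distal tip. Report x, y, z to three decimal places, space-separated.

0.248 -0.603 0.878

θ = κ·ℓ = 1.0911 × 1.1718 = 1.27855 rad
ρ = (1 − cos θ)/κ = (1 − 0.28810)/1.0911 = 0.65246
z = sin θ / κ = 0.95760/1.0911 = 0.87765
x = ρ cos φ = 0.65246 × cos(292.35°) = 0.24811
y = ρ sin φ = 0.65246 × sin(292.35°) = -0.60344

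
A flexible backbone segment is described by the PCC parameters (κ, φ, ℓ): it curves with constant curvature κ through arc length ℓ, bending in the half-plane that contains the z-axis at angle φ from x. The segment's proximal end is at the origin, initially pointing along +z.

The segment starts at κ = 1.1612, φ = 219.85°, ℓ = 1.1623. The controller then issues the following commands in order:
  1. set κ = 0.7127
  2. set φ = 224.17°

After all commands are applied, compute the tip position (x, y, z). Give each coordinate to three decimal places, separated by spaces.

initial: κ=1.1612, φ=219.85°, ℓ=1.1623
cmd 1: set κ=0.7127 → (κ,φ,ℓ)=(0.7127,219.85°,1.1623) → tip=(-0.3489,-0.2912,1.0339)
cmd 2: set φ=224.17° → (κ,φ,ℓ)=(0.7127,224.17°,1.1623) → tip=(-0.3260,-0.3167,1.0339)

-0.326 -0.317 1.034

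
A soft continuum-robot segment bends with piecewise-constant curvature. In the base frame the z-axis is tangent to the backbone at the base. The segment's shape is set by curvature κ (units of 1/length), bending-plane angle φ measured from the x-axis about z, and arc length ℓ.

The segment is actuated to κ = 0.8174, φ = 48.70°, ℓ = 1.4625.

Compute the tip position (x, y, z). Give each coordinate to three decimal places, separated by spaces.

0.511 0.582 1.138

θ = κ·ℓ = 0.8174 × 1.4625 = 1.19545 rad
ρ = (1 − cos θ)/κ = (1 − 0.36660)/0.8174 = 0.77490
z = sin θ / κ = 0.93038/0.8174 = 1.13822
x = ρ cos φ = 0.77490 × cos(48.70°) = 0.51144
y = ρ sin φ = 0.77490 × sin(48.70°) = 0.58215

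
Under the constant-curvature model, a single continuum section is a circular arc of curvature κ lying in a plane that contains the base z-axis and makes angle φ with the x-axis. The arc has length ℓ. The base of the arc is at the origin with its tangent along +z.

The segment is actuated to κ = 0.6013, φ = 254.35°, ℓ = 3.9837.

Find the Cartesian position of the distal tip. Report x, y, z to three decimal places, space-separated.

θ = κ·ℓ = 0.6013 × 3.9837 = 2.39540 rad
ρ = (1 − cos θ)/κ = (1 − -0.73428)/0.6013 = 2.88421
z = sin θ / κ = 0.67885/0.6013 = 1.12897
x = ρ cos φ = 2.88421 × cos(254.35°) = -0.77805
y = ρ sin φ = 2.88421 × sin(254.35°) = -2.77729

-0.778 -2.777 1.129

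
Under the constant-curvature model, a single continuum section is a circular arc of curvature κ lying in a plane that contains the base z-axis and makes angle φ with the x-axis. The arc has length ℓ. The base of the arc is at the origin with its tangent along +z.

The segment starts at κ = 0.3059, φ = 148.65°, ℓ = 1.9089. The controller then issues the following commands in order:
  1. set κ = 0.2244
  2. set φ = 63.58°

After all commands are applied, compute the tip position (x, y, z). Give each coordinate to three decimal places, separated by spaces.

initial: κ=0.3059, φ=148.65°, ℓ=1.9089
cmd 1: set κ=0.2244 → (κ,φ,ℓ)=(0.2244,148.65°,1.9089) → tip=(-0.3438,0.2095,1.8511)
cmd 2: set φ=63.58° → (κ,φ,ℓ)=(0.2244,63.58°,1.9089) → tip=(0.1792,0.3606,1.8511)

0.179 0.361 1.851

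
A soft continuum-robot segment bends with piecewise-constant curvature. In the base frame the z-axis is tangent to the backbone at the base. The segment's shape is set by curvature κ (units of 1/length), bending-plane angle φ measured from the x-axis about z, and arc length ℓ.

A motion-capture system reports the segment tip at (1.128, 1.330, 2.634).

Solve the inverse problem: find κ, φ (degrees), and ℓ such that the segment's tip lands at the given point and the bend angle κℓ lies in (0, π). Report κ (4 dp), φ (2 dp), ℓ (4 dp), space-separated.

0.3495 49.70 3.3465

ρ = √(x²+y²) = √(1.128² + 1.330²) = 1.74393
φ = atan2(y, x) mod 360° = atan2(1.330, 1.128) = 49.6980°
|p|² = ρ² + z² = 1.74393² + 2.634² = 9.97924
κ = 2ρ / |p|² = 2×1.74393 / 9.97924 = 0.34951
θ = 2·atan2(ρ, z) = 2·atan2(1.74393, 2.634) = 1.16965 rad
ℓ = θ/κ = 1.16965/0.34951 = 3.34652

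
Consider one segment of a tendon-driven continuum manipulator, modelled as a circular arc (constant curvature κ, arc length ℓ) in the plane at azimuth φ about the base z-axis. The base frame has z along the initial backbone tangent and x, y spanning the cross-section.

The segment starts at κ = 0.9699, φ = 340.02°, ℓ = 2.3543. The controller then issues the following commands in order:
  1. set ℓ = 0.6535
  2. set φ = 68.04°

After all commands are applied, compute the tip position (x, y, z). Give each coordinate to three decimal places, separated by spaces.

initial: κ=0.9699, φ=340.02°, ℓ=2.3543
cmd 1: set ℓ=0.6535 → (κ,φ,ℓ)=(0.9699,340.02°,0.6535) → tip=(0.1882,-0.0684,0.6106)
cmd 2: set φ=68.04° → (κ,φ,ℓ)=(0.9699,68.04°,0.6535) → tip=(0.0749,0.1857,0.6106)

0.075 0.186 0.611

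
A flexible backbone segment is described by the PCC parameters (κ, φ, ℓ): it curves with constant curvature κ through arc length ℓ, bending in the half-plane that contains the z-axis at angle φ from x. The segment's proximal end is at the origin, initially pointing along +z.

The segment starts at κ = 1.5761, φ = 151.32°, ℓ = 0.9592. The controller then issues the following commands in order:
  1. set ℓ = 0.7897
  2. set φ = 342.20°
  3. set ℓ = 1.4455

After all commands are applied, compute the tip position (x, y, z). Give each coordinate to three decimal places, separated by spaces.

0.997 -0.320 0.482

initial: κ=1.5761, φ=151.32°, ℓ=0.9592
cmd 1: set ℓ=0.7897 → (κ,φ,ℓ)=(1.5761,151.32°,0.7897) → tip=(-0.3783,0.2069,0.6010)
cmd 2: set φ=342.20° → (κ,φ,ℓ)=(1.5761,342.20°,0.7897) → tip=(0.4106,-0.1318,0.6010)
cmd 3: set ℓ=1.4455 → (κ,φ,ℓ)=(1.5761,342.20°,1.4455) → tip=(0.9967,-0.3200,0.4822)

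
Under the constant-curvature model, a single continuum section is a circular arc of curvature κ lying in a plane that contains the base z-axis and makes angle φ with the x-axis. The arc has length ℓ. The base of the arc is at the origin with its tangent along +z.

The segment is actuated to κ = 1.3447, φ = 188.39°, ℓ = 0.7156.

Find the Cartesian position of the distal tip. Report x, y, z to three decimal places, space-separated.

-0.315 -0.046 0.610

θ = κ·ℓ = 1.3447 × 0.7156 = 0.96227 rad
ρ = (1 − cos θ)/κ = (1 − 0.57166)/1.3447 = 0.31854
z = sin θ / κ = 0.82049/1.3447 = 0.61017
x = ρ cos φ = 0.31854 × cos(188.39°) = -0.31513
y = ρ sin φ = 0.31854 × sin(188.39°) = -0.04648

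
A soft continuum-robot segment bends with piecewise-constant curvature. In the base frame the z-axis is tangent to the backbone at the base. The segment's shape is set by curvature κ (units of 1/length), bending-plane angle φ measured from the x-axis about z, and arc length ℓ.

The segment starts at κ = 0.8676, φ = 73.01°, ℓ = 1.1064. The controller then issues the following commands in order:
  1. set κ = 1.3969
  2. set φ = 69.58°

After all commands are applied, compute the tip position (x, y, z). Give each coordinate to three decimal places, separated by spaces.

initial: κ=0.8676, φ=73.01°, ℓ=1.1064
cmd 1: set κ=1.3969 → (κ,φ,ℓ)=(1.3969,73.01°,1.1064) → tip=(0.2039,0.6673,0.7156)
cmd 2: set φ=69.58° → (κ,φ,ℓ)=(1.3969,69.58°,1.1064) → tip=(0.2435,0.6539,0.7156)

0.243 0.654 0.716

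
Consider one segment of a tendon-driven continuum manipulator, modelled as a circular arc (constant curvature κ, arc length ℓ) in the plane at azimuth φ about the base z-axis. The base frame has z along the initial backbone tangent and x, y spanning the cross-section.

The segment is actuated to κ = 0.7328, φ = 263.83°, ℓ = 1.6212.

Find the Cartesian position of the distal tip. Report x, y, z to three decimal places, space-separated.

θ = κ·ℓ = 0.7328 × 1.6212 = 1.18802 rad
ρ = (1 − cos θ)/κ = (1 − 0.37350)/0.7328 = 0.85494
z = sin θ / κ = 0.92763/0.7328 = 1.26587
x = ρ cos φ = 0.85494 × cos(263.83°) = -0.09189
y = ρ sin φ = 0.85494 × sin(263.83°) = -0.84999

-0.092 -0.850 1.266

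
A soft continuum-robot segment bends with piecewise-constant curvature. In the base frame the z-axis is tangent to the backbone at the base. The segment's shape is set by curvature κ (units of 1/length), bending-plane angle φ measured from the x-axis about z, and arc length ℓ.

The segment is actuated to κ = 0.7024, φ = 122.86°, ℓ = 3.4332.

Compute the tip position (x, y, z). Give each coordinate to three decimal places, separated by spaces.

-1.348 2.087 0.950

θ = κ·ℓ = 0.7024 × 3.4332 = 2.41148 rad
ρ = (1 − cos θ)/κ = (1 − -0.74510)/0.7024 = 2.48448
z = sin θ / κ = 0.66695/0.7024 = 0.94954
x = ρ cos φ = 2.48448 × cos(122.86°) = -1.34805
y = ρ sin φ = 2.48448 × sin(122.86°) = 2.08696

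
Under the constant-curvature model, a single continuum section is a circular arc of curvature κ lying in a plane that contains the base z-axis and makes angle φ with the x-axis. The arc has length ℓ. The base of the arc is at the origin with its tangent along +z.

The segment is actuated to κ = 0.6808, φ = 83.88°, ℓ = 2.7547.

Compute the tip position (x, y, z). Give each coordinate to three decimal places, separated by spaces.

0.204 1.899 1.401

θ = κ·ℓ = 0.6808 × 2.7547 = 1.87540 rad
ρ = (1 − cos θ)/κ = (1 − -0.29991)/0.6808 = 1.90939
z = sin θ / κ = 0.95397/0.6808 = 1.40124
x = ρ cos φ = 1.90939 × cos(83.88°) = 0.20356
y = ρ sin φ = 1.90939 × sin(83.88°) = 1.89851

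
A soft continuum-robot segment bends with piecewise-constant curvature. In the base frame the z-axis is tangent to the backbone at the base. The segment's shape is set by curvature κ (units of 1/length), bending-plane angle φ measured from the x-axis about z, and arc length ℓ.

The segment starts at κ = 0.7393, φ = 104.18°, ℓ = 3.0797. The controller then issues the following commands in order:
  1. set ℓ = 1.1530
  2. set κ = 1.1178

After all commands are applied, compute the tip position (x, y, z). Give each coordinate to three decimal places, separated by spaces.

-0.158 0.626 0.859

initial: κ=0.7393, φ=104.18°, ℓ=3.0797
cmd 1: set ℓ=1.1530 → (κ,φ,ℓ)=(0.7393,104.18°,1.1530) → tip=(-0.1133,0.4483,1.0184)
cmd 2: set κ=1.1178 → (κ,φ,ℓ)=(1.1178,104.18°,1.1530) → tip=(-0.1582,0.6260,0.8593)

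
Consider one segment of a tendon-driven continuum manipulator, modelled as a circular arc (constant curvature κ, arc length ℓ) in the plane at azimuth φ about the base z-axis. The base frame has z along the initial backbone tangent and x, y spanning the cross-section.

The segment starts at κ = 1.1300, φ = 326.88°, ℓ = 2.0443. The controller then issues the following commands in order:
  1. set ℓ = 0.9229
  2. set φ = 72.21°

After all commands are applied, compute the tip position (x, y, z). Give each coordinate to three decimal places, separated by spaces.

initial: κ=1.1300, φ=326.88°, ℓ=2.0443
cmd 1: set ℓ=0.9229 → (κ,φ,ℓ)=(1.1300,326.88°,0.9229) → tip=(0.3678,-0.2400,0.7645)
cmd 2: set φ=72.21° → (κ,φ,ℓ)=(1.1300,72.21°,0.9229) → tip=(0.1342,0.4182,0.7645)

0.134 0.418 0.764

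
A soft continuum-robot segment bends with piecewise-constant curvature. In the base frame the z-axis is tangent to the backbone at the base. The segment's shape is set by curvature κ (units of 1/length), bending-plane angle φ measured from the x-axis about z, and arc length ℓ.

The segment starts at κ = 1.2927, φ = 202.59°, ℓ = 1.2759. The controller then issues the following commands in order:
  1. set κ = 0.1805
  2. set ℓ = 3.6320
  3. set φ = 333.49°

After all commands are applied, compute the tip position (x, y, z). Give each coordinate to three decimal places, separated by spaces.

initial: κ=1.2927, φ=202.59°, ℓ=1.2759
cmd 1: set κ=0.1805 → (κ,φ,ℓ)=(0.1805,202.59°,1.2759) → tip=(-0.1350,-0.0562,1.2647)
cmd 2: set ℓ=3.6320 → (κ,φ,ℓ)=(0.1805,202.59°,3.6320) → tip=(-1.0604,-0.4412,3.3774)
cmd 3: set φ=333.49° → (κ,φ,ℓ)=(0.1805,333.49°,3.6320) → tip=(1.0277,-0.5126,3.3774)

1.028 -0.513 3.377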